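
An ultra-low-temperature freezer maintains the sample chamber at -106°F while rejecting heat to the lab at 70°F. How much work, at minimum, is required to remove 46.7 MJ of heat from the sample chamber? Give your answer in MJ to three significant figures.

In absolute terms T_C = 196.48 K and T_H = 294.26 K, so ΔT = 97.78 K.
The reversible limit is COP_R = T_C/ΔT = 2.009, so W_min = Q_C/COP = Q_C·ΔT/T_C.
W_min = 46.70 × 97.78/196.48 = 23.24 MJ.

23.2 MJ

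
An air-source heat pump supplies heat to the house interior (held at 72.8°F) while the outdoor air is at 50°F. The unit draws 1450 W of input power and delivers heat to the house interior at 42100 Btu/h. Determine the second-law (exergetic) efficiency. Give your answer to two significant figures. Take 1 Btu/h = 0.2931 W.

0.36

Converting, Q̇_H = 42100 Btu/h = 12340 W, so COP_actual = Q̇_H/Ẇ = 12340/1450 = 8.510.
In absolute terms T_C = 283.15 K and T_H = 295.82 K, so ΔT = 12.67 K.
COP_Carnot = T_H/ΔT = 295.82/12.67 = 23.35.
η_II = COP_actual/COP_Carnot = 8.510/23.35 = 0.3644.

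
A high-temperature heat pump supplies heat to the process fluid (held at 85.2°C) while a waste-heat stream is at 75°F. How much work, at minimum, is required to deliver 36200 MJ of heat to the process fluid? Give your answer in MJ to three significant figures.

In absolute terms T_C = 297.04 K and T_H = 358.35 K, so ΔT = 61.31 K.
The reversible limit is COP_HP = T_H/ΔT = 5.845, so W_min = Q_H/COP = Q_H·ΔT/T_H.
W_min = 36200 × 61.31/358.35 = 6194 MJ.

6190 MJ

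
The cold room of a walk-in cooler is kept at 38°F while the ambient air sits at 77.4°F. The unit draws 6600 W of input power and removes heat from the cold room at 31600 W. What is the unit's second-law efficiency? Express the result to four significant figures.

0.3791

COP_actual = Q̇_C/Ẇ = 31600/6600 = 4.788.
In absolute terms T_C = 276.48 K and T_H = 298.37 K, so ΔT = 21.89 K.
COP_Carnot = T_C/ΔT = 276.48/21.89 = 12.63.
η_II = COP_actual/COP_Carnot = 4.788/12.63 = 0.3791.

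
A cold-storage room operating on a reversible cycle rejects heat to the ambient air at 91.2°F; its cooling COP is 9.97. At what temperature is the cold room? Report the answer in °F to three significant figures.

For a Carnot refrigerator COP_R = T_C/(T_H − T_C), so T_C = COP·T_H/(1 + COP).
With T_H = 306.04 K, T_C = 9.97 × 306.04/10.97 = 278.14 K.
Converting, 278.14 K = 40.98°F.

41.0 °F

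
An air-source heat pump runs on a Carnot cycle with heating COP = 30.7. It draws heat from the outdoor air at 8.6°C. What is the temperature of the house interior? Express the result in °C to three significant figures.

COP_HP = T_H/(T_H − T_C) rearranges to T_H = COP·T_C/(COP − 1).
With T_C = 281.75 K, T_H = 30.7 × 281.75/29.70 = 291.24 K.
Converting, 291.24 K = 18.09°C.

18.1 °C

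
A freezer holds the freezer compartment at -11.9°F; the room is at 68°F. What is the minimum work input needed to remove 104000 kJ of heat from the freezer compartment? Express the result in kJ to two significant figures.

In absolute terms T_C = 248.76 K and T_H = 293.15 K, so ΔT = 44.39 K.
The reversible limit is COP_R = T_C/ΔT = 5.604, so W_min = Q_C/COP = Q_C·ΔT/T_C.
W_min = 104000 × 44.39/248.76 = 18560 kJ.

19000 kJ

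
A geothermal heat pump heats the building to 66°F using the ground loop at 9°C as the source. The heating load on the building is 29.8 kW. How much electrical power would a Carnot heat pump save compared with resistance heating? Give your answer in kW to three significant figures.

In absolute terms T_C = 282.15 K and T_H = 292.04 K, so ΔT = 9.889 K.
COP_Carnot = T_H/ΔT = 292.04/9.889 = 29.53.
Resistance heating needs Ẇ_res = Q̇_H = 29.80 kW; the reversible heat pump needs only Ẇ_hp = Q̇_H/COP = 1.009 kW.
Saving = 29.80 − 1.009 = 28.79 kW.

28.8 kW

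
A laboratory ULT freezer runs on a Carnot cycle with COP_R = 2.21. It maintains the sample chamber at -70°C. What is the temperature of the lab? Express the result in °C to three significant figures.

COP_R = T_C/(T_H − T_C) gives T_H − T_C = T_C/COP.
With T_C = 203.15 K, T_H = 203.15 × (1 + 1/2.21) = 295.07 K.
Converting, 295.07 K = 21.92°C.

21.9 °C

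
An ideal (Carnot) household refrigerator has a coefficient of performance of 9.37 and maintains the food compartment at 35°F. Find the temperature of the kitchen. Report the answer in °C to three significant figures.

31.0 °C

COP_R = T_C/(T_H − T_C) gives T_H − T_C = T_C/COP.
With T_C = 274.82 K, T_H = 274.82 × (1 + 1/9.37) = 304.15 K.
Converting, 304.15 K = 31.00°C.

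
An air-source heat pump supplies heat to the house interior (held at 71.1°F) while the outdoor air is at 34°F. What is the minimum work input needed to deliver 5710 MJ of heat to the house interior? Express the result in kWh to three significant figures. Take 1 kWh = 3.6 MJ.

In absolute terms T_C = 274.26 K and T_H = 294.87 K, so ΔT = 20.61 K.
The reversible limit is COP_HP = T_H/ΔT = 14.31, so W_min = Q_H/COP = Q_H·ΔT/T_H.
W_min = 5710 × 20.61/294.87 = 399.1 MJ = 110.9 kWh.

111 kWh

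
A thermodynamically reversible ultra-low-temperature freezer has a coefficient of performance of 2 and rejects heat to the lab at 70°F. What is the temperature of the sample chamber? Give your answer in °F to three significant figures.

-107 °F

For a Carnot refrigerator COP_R = T_C/(T_H − T_C), so T_C = COP·T_H/(1 + COP).
With T_H = 294.26 K, T_C = 2 × 294.26/3.000 = 196.17 K.
Converting, 196.17 K = -106.56°F.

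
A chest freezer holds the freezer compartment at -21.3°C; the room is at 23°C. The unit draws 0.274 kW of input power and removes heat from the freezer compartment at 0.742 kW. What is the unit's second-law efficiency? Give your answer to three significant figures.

COP_actual = Q̇_C/Ẇ = 0.7420/0.2740 = 2.708.
In absolute terms T_C = 251.85 K and T_H = 296.15 K, so ΔT = 44.30 K.
COP_Carnot = T_C/ΔT = 251.85/44.30 = 5.685.
η_II = COP_actual/COP_Carnot = 2.708/5.685 = 0.4763.

0.476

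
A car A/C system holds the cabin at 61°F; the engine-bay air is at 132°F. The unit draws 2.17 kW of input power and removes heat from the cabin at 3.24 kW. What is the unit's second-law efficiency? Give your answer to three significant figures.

COP_actual = Q̇_C/Ẇ = 3.240/2.170 = 1.493.
In absolute terms T_C = 289.26 K and T_H = 328.71 K, so ΔT = 39.44 K.
COP_Carnot = T_C/ΔT = 289.26/39.44 = 7.333.
η_II = COP_actual/COP_Carnot = 1.493/7.333 = 0.2036.

0.204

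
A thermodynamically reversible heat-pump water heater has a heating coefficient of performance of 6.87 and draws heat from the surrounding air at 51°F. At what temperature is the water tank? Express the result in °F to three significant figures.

COP_HP = T_H/(T_H − T_C) rearranges to T_H = COP·T_C/(COP − 1).
With T_C = 283.71 K, T_H = 6.87 × 283.71/5.870 = 332.04 K.
Converting, 332.04 K = 138.00°F.

138 °F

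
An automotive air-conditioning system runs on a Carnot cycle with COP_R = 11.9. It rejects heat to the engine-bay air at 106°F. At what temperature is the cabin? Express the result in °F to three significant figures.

For a Carnot refrigerator COP_R = T_C/(T_H − T_C), so T_C = COP·T_H/(1 + COP).
With T_H = 314.26 K, T_C = 11.9 × 314.26/12.90 = 289.90 K.
Converting, 289.90 K = 62.15°F.

62.1 °F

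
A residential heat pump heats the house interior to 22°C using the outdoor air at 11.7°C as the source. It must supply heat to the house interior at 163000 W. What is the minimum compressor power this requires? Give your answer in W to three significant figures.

In absolute terms T_C = 284.85 K and T_H = 295.15 K, so ΔT = 10.30 K.
COP_Carnot = T_H/ΔT = 295.15/10.30 = 28.66.
Ẇ_min = Q̇/COP_Carnot = 163000/28.66 = 5688 W.

5690 W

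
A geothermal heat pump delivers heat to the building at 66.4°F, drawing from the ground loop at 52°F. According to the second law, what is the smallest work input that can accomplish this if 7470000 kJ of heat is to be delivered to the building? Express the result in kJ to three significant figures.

204000 kJ

In absolute terms T_C = 284.26 K and T_H = 292.26 K, so ΔT = 8.000 K.
The reversible limit is COP_HP = T_H/ΔT = 36.53, so W_min = Q_H/COP = Q_H·ΔT/T_H.
W_min = 7470000 × 8.000/292.26 = 204500 kJ.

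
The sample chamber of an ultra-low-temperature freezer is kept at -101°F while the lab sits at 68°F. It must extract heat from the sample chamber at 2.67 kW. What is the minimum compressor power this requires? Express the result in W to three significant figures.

In absolute terms T_C = 199.26 K and T_H = 293.15 K, so ΔT = 93.89 K.
COP_Carnot = T_C/ΔT = 199.26/93.89 = 2.122.
Ẇ_min = Q̇/COP_Carnot = 2.670/2.122 = 1.258 kW = 1258 W.

1260 W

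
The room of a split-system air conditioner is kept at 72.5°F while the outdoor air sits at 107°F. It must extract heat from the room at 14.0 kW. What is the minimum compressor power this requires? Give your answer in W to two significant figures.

910 W

In absolute terms T_C = 295.65 K and T_H = 314.82 K, so ΔT = 19.17 K.
COP_Carnot = T_C/ΔT = 295.65/19.17 = 15.43.
Ẇ_min = Q̇/COP_Carnot = 14.00/15.43 = 0.9076 kW = 907.6 W.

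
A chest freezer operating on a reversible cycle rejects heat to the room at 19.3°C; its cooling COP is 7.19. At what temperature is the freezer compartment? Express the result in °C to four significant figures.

-16.41 °C

For a Carnot refrigerator COP_R = T_C/(T_H − T_C), so T_C = COP·T_H/(1 + COP).
With T_H = 292.45 K, T_C = 7.19 × 292.45/8.190 = 256.74 K.
Converting, 256.74 K = -16.41°C.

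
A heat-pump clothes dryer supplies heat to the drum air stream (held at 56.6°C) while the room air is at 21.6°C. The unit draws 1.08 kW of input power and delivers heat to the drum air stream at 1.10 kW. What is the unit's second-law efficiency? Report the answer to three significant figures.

0.108

COP_actual = Q̇_H/Ẇ = 1.100/1.080 = 1.019.
In absolute terms T_C = 294.75 K and T_H = 329.75 K, so ΔT = 35.00 K.
COP_Carnot = T_H/ΔT = 329.75/35.00 = 9.421.
η_II = COP_actual/COP_Carnot = 1.019/9.421 = 0.1081.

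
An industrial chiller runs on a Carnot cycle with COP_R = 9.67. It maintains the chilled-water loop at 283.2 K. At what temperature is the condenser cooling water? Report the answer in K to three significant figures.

312 K

COP_R = T_C/(T_H − T_C) gives T_H − T_C = T_C/COP.
With T_C = 283.20 K, T_H = 283.20 × (1 + 1/9.67) = 312.49 K.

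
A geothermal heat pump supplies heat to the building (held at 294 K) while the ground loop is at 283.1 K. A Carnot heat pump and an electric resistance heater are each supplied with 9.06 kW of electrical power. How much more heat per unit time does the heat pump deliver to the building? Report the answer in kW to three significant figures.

The reservoir spacing is ΔT = 294 − 283.1 = 10.90 K.
COP_Carnot = T_H/ΔT = 294.00/10.90 = 26.97.
The heat pump delivers Q̇_H = COP × Ẇ = 244.4 kW; the resistance heater delivers Ẇ = 9.060 kW.
Extra = (COP − 1)·Ẇ = 235.3 kW.

235 kW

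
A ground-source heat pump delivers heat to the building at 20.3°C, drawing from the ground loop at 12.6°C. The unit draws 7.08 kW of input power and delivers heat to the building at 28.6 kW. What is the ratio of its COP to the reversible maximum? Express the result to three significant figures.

0.106

COP_actual = Q̇_H/Ẇ = 28.60/7.080 = 4.040.
In absolute terms T_C = 285.75 K and T_H = 293.45 K, so ΔT = 7.700 K.
COP_Carnot = T_H/ΔT = 293.45/7.700 = 38.11.
η_II = COP_actual/COP_Carnot = 4.040/38.11 = 0.1060.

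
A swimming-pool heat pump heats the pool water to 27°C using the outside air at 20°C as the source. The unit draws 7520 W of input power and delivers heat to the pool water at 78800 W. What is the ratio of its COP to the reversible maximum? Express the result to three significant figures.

COP_actual = Q̇_H/Ẇ = 78800/7520 = 10.48.
In absolute terms T_C = 293.15 K and T_H = 300.15 K, so ΔT = 7.000 K.
COP_Carnot = T_H/ΔT = 300.15/7.000 = 42.88.
η_II = COP_actual/COP_Carnot = 10.48/42.88 = 0.2444.

0.244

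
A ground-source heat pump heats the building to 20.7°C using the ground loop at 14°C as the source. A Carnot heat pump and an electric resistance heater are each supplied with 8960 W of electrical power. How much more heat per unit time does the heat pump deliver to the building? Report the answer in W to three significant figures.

In absolute terms T_C = 287.15 K and T_H = 293.85 K, so ΔT = 6.700 K.
COP_Carnot = T_H/ΔT = 293.85/6.700 = 43.86.
The heat pump delivers Q̇_H = COP × Ẇ = 393000 W; the resistance heater delivers Ẇ = 8960 W.
Extra = (COP − 1)·Ẇ = 384000 W.

384000 W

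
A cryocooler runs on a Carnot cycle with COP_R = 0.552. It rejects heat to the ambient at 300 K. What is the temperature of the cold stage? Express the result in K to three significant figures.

107 K

For a Carnot refrigerator COP_R = T_C/(T_H − T_C), so T_C = COP·T_H/(1 + COP).
With T_H = 300.00 K, T_C = 0.552 × 300.00/1.552 = 106.70 K.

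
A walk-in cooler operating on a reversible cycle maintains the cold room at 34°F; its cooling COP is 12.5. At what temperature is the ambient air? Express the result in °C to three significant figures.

COP_R = T_C/(T_H − T_C) gives T_H − T_C = T_C/COP.
With T_C = 274.26 K, T_H = 274.26 × (1 + 1/12.5) = 296.20 K.
Converting, 296.20 K = 23.05°C.

23.1 °C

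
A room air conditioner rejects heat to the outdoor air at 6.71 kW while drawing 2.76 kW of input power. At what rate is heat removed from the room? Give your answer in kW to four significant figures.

3.950 kW

For a cyclic device the first law requires Q̇_H = Q̇_C + Ẇ.
Q̇_C = Q̇_H − Ẇ = 3.950 kW.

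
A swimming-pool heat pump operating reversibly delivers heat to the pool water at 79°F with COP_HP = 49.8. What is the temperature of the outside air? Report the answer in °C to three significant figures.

20.1 °C

COP_HP = T_H/(T_H − T_C) gives T_H − T_C = T_H/COP.
With T_H = 299.26 K, T_C = 299.26 × (1 − 1/49.8) = 293.25 K.
Converting, 293.25 K = 20.10°C.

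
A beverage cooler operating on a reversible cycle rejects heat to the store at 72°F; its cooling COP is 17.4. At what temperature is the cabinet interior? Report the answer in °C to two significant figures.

For a Carnot refrigerator COP_R = T_C/(T_H − T_C), so T_C = COP·T_H/(1 + COP).
With T_H = 295.37 K, T_C = 17.4 × 295.37/18.40 = 279.32 K.
Converting, 279.32 K = 6.17°C.

6.2 °C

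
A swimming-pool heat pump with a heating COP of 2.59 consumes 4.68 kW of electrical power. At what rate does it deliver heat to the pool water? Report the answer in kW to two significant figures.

Q̇_H = COP_HP × Ẇ = 2.59 × 4.680 = 12.12 kW.

12 kW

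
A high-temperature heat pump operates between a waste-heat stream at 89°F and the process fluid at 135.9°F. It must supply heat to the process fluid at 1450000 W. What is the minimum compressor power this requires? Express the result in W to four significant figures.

In absolute terms T_C = 304.82 K and T_H = 330.87 K, so ΔT = 26.06 K.
COP_Carnot = T_H/ΔT = 330.87/26.06 = 12.70.
Ẇ_min = Q̇/COP_Carnot = 1450000/12.70 = 114200 W.

114200 W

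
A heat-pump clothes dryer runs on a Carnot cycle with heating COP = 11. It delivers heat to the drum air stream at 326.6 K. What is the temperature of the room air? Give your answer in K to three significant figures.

297 K

COP_HP = T_H/(T_H − T_C) gives T_H − T_C = T_H/COP.
With T_H = 326.60 K, T_C = 326.60 × (1 − 1/11) = 296.91 K.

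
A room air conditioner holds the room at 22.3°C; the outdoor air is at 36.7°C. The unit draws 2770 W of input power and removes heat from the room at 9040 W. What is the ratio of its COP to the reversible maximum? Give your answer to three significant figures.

0.159

COP_actual = Q̇_C/Ẇ = 9040/2770 = 3.264.
In absolute terms T_C = 295.45 K and T_H = 309.85 K, so ΔT = 14.40 K.
COP_Carnot = T_C/ΔT = 295.45/14.40 = 20.52.
η_II = COP_actual/COP_Carnot = 3.264/20.52 = 0.1591.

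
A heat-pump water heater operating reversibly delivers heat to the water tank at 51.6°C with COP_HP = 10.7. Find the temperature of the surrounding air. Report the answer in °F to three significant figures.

70.2 °F

COP_HP = T_H/(T_H − T_C) gives T_H − T_C = T_H/COP.
With T_H = 324.75 K, T_C = 324.75 × (1 − 1/10.7) = 294.40 K.
Converting, 294.40 K = 70.25°F.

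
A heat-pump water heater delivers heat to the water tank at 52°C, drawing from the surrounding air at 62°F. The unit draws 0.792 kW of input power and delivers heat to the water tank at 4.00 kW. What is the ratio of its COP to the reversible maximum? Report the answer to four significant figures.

0.5488

COP_actual = Q̇_H/Ẇ = 4.000/0.7920 = 5.051.
In absolute terms T_C = 289.82 K and T_H = 325.15 K, so ΔT = 35.33 K.
COP_Carnot = T_H/ΔT = 325.15/35.33 = 9.202.
η_II = COP_actual/COP_Carnot = 5.051/9.202 = 0.5488.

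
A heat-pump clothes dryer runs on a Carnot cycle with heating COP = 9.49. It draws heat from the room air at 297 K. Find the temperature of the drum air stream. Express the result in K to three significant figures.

332 K

COP_HP = T_H/(T_H − T_C) rearranges to T_H = COP·T_C/(COP − 1).
With T_C = 297.00 K, T_H = 9.49 × 297.00/8.490 = 331.98 K.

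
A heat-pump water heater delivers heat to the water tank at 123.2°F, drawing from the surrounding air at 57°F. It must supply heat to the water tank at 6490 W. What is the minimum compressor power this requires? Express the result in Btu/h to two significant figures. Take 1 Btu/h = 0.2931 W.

In absolute terms T_C = 287.04 K and T_H = 323.82 K, so ΔT = 36.78 K.
COP_Carnot = T_H/ΔT = 323.82/36.78 = 8.805.
Ẇ_min = Q̇/COP_Carnot = 6490/8.805 = 737.1 W = 2515 Btu/h.

2500 Btu/h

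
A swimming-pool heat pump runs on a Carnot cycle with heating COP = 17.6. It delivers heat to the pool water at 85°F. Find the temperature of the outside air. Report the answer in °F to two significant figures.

COP_HP = T_H/(T_H − T_C) gives T_H − T_C = T_H/COP.
With T_H = 302.59 K, T_C = 302.59 × (1 − 1/17.6) = 285.40 K.
Converting, 285.40 K = 54.05°F.

54 °F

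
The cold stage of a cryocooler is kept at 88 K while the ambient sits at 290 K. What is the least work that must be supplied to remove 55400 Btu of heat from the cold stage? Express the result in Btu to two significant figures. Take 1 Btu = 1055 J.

The reservoir spacing is ΔT = 290 − 88 = 202.0 K.
The reversible limit is COP_R = T_C/ΔT = 0.4356, so W_min = Q_C/COP = Q_C·ΔT/T_C.
W_min = 55400 × 202.0/88.00 = 127200 Btu.

130000 Btu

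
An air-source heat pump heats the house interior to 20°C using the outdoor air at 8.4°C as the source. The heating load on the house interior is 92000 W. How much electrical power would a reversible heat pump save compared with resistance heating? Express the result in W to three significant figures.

88400 W

In absolute terms T_C = 281.55 K and T_H = 293.15 K, so ΔT = 11.60 K.
COP_Carnot = T_H/ΔT = 293.15/11.60 = 25.27.
Resistance heating needs Ẇ_res = Q̇_H = 92000 W; the reversible heat pump needs only Ẇ_hp = Q̇_H/COP = 3640 W.
Saving = 92000 − 3640 = 88360 W.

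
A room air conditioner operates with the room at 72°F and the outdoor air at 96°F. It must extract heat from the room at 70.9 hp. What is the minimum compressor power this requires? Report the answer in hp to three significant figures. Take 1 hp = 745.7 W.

In absolute terms T_C = 295.37 K and T_H = 308.71 K, so ΔT = 13.33 K.
COP_Carnot = T_C/ΔT = 295.37/13.33 = 22.15.
Ẇ_min = Q̇/COP_Carnot = 70.90/22.15 = 3.200 hp.

3.20 hp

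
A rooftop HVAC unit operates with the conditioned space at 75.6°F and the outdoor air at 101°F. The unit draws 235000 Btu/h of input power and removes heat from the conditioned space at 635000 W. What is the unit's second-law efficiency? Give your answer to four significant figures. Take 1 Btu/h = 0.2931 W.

Converting, Q̇_C = 635000 W = 2166000 Btu/h, so COP_actual = Q̇_C/Ẇ = 2166000/235000 = 9.219.
In absolute terms T_C = 297.37 K and T_H = 311.48 K, so ΔT = 14.11 K.
COP_Carnot = T_C/ΔT = 297.37/14.11 = 21.07.
η_II = COP_actual/COP_Carnot = 9.219/21.07 = 0.4375.

0.4375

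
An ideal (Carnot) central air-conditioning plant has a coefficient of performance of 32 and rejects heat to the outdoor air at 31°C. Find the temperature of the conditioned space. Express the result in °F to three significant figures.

71.2 °F

For a Carnot refrigerator COP_R = T_C/(T_H − T_C), so T_C = COP·T_H/(1 + COP).
With T_H = 304.15 K, T_C = 32 × 304.15/33.00 = 294.93 K.
Converting, 294.93 K = 71.21°F.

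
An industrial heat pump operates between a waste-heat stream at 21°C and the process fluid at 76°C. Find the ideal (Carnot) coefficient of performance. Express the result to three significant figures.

In absolute terms T_C = 294.15 K and T_H = 349.15 K, so ΔT = 55.00 K.
For a reversible cycle, COP_Carnot = T_H/ΔT = 349.15/55.00 = 6.348.

6.35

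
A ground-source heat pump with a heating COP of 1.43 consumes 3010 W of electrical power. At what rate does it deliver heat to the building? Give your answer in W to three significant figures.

Q̇_H = COP_HP × Ẇ = 1.43 × 3010 = 4304 W.

4300 W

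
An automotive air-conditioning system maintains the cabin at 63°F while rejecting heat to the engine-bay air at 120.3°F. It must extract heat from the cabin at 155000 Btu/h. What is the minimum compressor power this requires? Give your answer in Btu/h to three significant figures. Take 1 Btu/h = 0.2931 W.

17000 Btu/h

In absolute terms T_C = 290.37 K and T_H = 322.21 K, so ΔT = 31.83 K.
COP_Carnot = T_C/ΔT = 290.37/31.83 = 9.122.
Ẇ_min = Q̇/COP_Carnot = 155000/9.122 = 16990 Btu/h.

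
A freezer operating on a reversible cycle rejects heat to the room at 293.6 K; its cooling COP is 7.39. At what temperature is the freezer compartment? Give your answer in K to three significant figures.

For a Carnot refrigerator COP_R = T_C/(T_H − T_C), so T_C = COP·T_H/(1 + COP).
With T_H = 293.60 K, T_C = 7.39 × 293.60/8.390 = 258.61 K.

259 K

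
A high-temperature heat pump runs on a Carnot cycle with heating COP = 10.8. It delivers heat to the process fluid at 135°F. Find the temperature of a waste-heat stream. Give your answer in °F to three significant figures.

COP_HP = T_H/(T_H − T_C) gives T_H − T_C = T_H/COP.
With T_H = 330.37 K, T_C = 330.37 × (1 − 1/10.8) = 299.78 K.
Converting, 299.78 K = 79.94°F.

79.9 °F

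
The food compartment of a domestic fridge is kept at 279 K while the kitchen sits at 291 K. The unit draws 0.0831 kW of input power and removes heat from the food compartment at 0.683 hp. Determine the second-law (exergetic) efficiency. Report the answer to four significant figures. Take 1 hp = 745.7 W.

Converting, Q̇_C = 0.6830 hp = 0.5093 kW, so COP_actual = Q̇_C/Ẇ = 0.5093/0.08310 = 6.129.
The reservoir spacing is ΔT = 291 − 279 = 12.00 K.
COP_Carnot = T_C/ΔT = 279.00/12.00 = 23.25.
η_II = COP_actual/COP_Carnot = 6.129/23.25 = 0.2636.

0.2636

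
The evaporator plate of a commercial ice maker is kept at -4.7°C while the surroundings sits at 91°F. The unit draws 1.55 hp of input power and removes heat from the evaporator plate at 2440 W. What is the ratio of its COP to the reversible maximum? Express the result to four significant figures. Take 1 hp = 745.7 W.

Converting, Q̇_C = 2440 W = 3.272 hp, so COP_actual = Q̇_C/Ẇ = 3.272/1.550 = 2.111.
In absolute terms T_C = 268.45 K and T_H = 305.93 K, so ΔT = 37.48 K.
COP_Carnot = T_C/ΔT = 268.45/37.48 = 7.163.
η_II = COP_actual/COP_Carnot = 2.111/7.163 = 0.2947.

0.2947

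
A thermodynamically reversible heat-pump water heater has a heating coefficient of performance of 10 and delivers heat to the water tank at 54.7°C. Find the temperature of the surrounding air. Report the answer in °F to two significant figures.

COP_HP = T_H/(T_H − T_C) gives T_H − T_C = T_H/COP.
With T_H = 327.85 K, T_C = 327.85 × (1 − 1/10) = 295.06 K.
Converting, 295.06 K = 71.45°F.

71 °F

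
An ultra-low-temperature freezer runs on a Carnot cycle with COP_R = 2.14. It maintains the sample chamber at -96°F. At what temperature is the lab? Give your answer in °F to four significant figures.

73.94 °F

COP_R = T_C/(T_H − T_C) gives T_H − T_C = T_C/COP.
With T_C = 202.04 K, T_H = 202.04 × (1 + 1/2.14) = 296.45 K.
Converting, 296.45 K = 73.94°F.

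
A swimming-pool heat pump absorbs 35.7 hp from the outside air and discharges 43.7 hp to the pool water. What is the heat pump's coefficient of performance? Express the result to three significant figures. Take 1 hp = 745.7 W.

The first law gives Q̇_H = Q̇_C + Ẇ, so the three rates are Q̇_C = 35.70, Q̇_H = 43.70, Ẇ = 8.000 hp.
COP_HP = Q̇_H/Ẇ = 43.70/8.000 = 5.463.

5.46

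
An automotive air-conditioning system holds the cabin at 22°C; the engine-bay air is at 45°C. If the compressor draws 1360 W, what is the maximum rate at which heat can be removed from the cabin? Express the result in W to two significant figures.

In absolute terms T_C = 295.15 K and T_H = 318.15 K, so ΔT = 23.00 K.
COP_Carnot = T_C/ΔT = 295.15/23.00 = 12.83.
Q̇_max = COP_Carnot × Ẇ = 12.83 × 1360 W = 17450 W.

17000 W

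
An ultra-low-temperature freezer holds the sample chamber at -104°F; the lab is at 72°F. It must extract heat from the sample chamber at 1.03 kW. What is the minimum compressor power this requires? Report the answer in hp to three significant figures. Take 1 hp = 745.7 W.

0.683 hp

In absolute terms T_C = 197.59 K and T_H = 295.37 K, so ΔT = 97.78 K.
COP_Carnot = T_C/ΔT = 197.59/97.78 = 2.021.
Ẇ_min = Q̇/COP_Carnot = 1.030/2.021 = 0.5097 kW = 0.6835 hp.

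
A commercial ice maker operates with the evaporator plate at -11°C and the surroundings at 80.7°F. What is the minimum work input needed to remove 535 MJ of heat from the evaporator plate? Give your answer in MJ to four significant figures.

In absolute terms T_C = 262.15 K and T_H = 300.21 K, so ΔT = 38.06 K.
The reversible limit is COP_R = T_C/ΔT = 6.889, so W_min = Q_C/COP = Q_C·ΔT/T_C.
W_min = 535.0 × 38.06/262.15 = 77.66 MJ.

77.66 MJ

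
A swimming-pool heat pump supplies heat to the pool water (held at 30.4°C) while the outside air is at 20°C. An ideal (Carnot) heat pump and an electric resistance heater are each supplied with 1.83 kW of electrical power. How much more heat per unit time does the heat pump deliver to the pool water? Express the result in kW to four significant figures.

In absolute terms T_C = 293.15 K and T_H = 303.55 K, so ΔT = 10.40 K.
COP_Carnot = T_H/ΔT = 303.55/10.40 = 29.19.
The heat pump delivers Q̇_H = COP × Ẇ = 53.41 kW; the resistance heater delivers Ẇ = 1.830 kW.
Extra = (COP − 1)·Ẇ = 51.58 kW.

51.58 kW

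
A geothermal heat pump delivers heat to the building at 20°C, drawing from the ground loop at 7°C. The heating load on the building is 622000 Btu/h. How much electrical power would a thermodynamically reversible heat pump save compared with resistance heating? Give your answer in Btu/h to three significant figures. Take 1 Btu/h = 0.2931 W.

In absolute terms T_C = 280.15 K and T_H = 293.15 K, so ΔT = 13.00 K.
COP_Carnot = T_H/ΔT = 293.15/13.00 = 22.55.
Resistance heating needs Ẇ_res = Q̇_H = 622000 Btu/h; the reversible heat pump needs only Ẇ_hp = Q̇_H/COP = 27580 Btu/h.
Saving = 622000 − 27580 = 594400 Btu/h.

594000 Btu/h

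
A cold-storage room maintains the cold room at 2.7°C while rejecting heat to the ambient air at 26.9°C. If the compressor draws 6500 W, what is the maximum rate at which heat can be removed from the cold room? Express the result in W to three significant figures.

74100 W

In absolute terms T_C = 275.85 K and T_H = 300.05 K, so ΔT = 24.20 K.
COP_Carnot = T_C/ΔT = 275.85/24.20 = 11.40.
Q̇_max = COP_Carnot × Ẇ = 11.40 × 6500 W = 74090 W.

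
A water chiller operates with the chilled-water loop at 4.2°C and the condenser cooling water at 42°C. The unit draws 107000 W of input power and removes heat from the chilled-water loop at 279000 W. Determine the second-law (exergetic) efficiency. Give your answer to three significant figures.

0.355

COP_actual = Q̇_C/Ẇ = 279000/107000 = 2.607.
In absolute terms T_C = 277.35 K and T_H = 315.15 K, so ΔT = 37.80 K.
COP_Carnot = T_C/ΔT = 277.35/37.80 = 7.337.
η_II = COP_actual/COP_Carnot = 2.607/7.337 = 0.3554.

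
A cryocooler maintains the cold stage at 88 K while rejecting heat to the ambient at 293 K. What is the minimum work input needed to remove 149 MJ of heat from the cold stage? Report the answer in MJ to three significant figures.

347 MJ

The reservoir spacing is ΔT = 293 − 88 = 205.0 K.
The reversible limit is COP_R = T_C/ΔT = 0.4293, so W_min = Q_C/COP = Q_C·ΔT/T_C.
W_min = 149.0 × 205.0/88.00 = 347.1 MJ.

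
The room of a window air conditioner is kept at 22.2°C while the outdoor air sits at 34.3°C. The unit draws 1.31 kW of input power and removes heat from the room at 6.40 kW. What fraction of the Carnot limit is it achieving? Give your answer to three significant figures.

0.200

COP_actual = Q̇_C/Ẇ = 6.400/1.310 = 4.885.
In absolute terms T_C = 295.35 K and T_H = 307.45 K, so ΔT = 12.10 K.
COP_Carnot = T_C/ΔT = 295.35/12.10 = 24.41.
η_II = COP_actual/COP_Carnot = 4.885/24.41 = 0.2002.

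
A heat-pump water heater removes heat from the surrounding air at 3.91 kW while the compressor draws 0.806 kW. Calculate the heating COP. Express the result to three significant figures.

The first law gives Q̇_H = Q̇_C + Ẇ, so the three rates are Q̇_C = 3.910, Q̇_H = 4.716, Ẇ = 0.8060 kW.
COP_HP = Q̇_H/Ẇ = 4.716/0.8060 = 5.851.

5.85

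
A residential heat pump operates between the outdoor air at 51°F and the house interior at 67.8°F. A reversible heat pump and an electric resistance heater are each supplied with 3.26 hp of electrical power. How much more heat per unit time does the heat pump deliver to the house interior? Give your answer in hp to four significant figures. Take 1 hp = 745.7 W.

99.09 hp

In absolute terms T_C = 283.71 K and T_H = 293.04 K, so ΔT = 9.333 K.
COP_Carnot = T_H/ΔT = 293.04/9.333 = 31.40.
The heat pump delivers Q̇_H = COP × Ẇ = 102.4 hp; the resistance heater delivers Ẇ = 3.260 hp.
Extra = (COP − 1)·Ẇ = 99.09 hp.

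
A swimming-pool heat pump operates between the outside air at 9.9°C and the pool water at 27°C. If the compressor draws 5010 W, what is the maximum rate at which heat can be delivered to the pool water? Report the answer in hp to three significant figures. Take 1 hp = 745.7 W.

In absolute terms T_C = 283.05 K and T_H = 300.15 K, so ΔT = 17.10 K.
COP_Carnot = T_H/ΔT = 300.15/17.10 = 17.55.
Q̇_max = COP_Carnot × Ẇ = 17.55 × 5010 W = 87940 W = 117.9 hp.

118 hp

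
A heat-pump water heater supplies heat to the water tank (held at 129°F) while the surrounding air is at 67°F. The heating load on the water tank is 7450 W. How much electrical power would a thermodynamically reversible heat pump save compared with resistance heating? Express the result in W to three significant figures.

6670 W

In absolute terms T_C = 292.59 K and T_H = 327.04 K, so ΔT = 34.44 K.
COP_Carnot = T_H/ΔT = 327.04/34.44 = 9.495.
Resistance heating needs Ẇ_res = Q̇_H = 7450 W; the reversible heat pump needs only Ẇ_hp = Q̇_H/COP = 784.7 W.
Saving = 7450 − 784.7 = 6665 W.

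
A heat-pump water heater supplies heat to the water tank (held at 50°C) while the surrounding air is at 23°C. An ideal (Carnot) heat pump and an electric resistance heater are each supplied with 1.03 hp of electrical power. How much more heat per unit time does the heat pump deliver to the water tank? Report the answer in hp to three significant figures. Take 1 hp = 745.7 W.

11.3 hp

In absolute terms T_C = 296.15 K and T_H = 323.15 K, so ΔT = 27.00 K.
COP_Carnot = T_H/ΔT = 323.15/27.00 = 11.97.
The heat pump delivers Q̇_H = COP × Ẇ = 12.33 hp; the resistance heater delivers Ẇ = 1.030 hp.
Extra = (COP − 1)·Ẇ = 11.30 hp.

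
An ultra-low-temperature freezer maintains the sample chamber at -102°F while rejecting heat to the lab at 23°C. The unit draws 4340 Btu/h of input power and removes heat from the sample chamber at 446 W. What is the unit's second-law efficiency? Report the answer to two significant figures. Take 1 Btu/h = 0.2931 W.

0.17

Converting, Q̇_C = 446.0 W = 1522 Btu/h, so COP_actual = Q̇_C/Ẇ = 1522/4340 = 0.3506.
In absolute terms T_C = 198.71 K and T_H = 296.15 K, so ΔT = 97.44 K.
COP_Carnot = T_C/ΔT = 198.71/97.44 = 2.039.
η_II = COP_actual/COP_Carnot = 0.3506/2.039 = 0.1719.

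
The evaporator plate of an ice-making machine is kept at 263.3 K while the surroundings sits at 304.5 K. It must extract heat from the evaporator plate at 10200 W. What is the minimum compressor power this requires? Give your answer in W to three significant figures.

The reservoir spacing is ΔT = 304.5 − 263.3 = 41.20 K.
COP_Carnot = T_C/ΔT = 263.30/41.20 = 6.391.
Ẇ_min = Q̇/COP_Carnot = 10200/6.391 = 1596 W.

1600 W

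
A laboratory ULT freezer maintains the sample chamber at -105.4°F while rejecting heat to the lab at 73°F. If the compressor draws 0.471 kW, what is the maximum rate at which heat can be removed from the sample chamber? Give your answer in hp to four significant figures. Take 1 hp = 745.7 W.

1.254 hp

In absolute terms T_C = 196.82 K and T_H = 295.93 K, so ΔT = 99.11 K.
COP_Carnot = T_C/ΔT = 196.82/99.11 = 1.986.
Q̇_max = COP_Carnot × Ẇ = 1.986 × 0.4710 kW = 0.9353 kW = 1.254 hp.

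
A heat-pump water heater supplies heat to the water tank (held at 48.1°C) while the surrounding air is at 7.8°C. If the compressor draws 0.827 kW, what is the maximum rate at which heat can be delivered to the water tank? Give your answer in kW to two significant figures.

In absolute terms T_C = 280.95 K and T_H = 321.25 K, so ΔT = 40.30 K.
COP_Carnot = T_H/ΔT = 321.25/40.30 = 7.971.
Q̇_max = COP_Carnot × Ẇ = 7.971 × 0.8270 kW = 6.592 kW.

6.6 kW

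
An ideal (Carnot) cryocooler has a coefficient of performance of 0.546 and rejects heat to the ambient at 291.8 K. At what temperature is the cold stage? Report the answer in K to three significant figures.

103 K

For a Carnot refrigerator COP_R = T_C/(T_H − T_C), so T_C = COP·T_H/(1 + COP).
With T_H = 291.80 K, T_C = 0.546 × 291.80/1.546 = 103.05 K.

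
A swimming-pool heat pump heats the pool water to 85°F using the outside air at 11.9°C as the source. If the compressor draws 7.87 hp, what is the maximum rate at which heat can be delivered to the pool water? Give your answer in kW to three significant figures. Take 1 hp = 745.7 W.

In absolute terms T_C = 285.05 K and T_H = 302.59 K, so ΔT = 17.54 K.
COP_Carnot = T_H/ΔT = 302.59/17.54 = 17.25.
Q̇_max = COP_Carnot × Ẇ = 17.25 × 7.870 hp = 135.7 hp = 101.2 kW.

101 kW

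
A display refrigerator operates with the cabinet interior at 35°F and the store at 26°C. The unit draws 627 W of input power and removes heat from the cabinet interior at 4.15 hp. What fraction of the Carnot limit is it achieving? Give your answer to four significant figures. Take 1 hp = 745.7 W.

Converting, Q̇_C = 4.150 hp = 3095 W, so COP_actual = Q̇_C/Ẇ = 3095/627.0 = 4.936.
In absolute terms T_C = 274.82 K and T_H = 299.15 K, so ΔT = 24.33 K.
COP_Carnot = T_C/ΔT = 274.82/24.33 = 11.29.
η_II = COP_actual/COP_Carnot = 4.936/11.29 = 0.4370.

0.4370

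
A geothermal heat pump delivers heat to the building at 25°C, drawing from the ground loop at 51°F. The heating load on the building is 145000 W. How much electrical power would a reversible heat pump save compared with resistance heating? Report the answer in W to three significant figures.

In absolute terms T_C = 283.71 K and T_H = 298.15 K, so ΔT = 14.44 K.
COP_Carnot = T_H/ΔT = 298.15/14.44 = 20.64.
Resistance heating needs Ẇ_res = Q̇_H = 145000 W; the reversible heat pump needs only Ẇ_hp = Q̇_H/COP = 7025 W.
Saving = 145000 − 7025 = 138000 W.

138000 W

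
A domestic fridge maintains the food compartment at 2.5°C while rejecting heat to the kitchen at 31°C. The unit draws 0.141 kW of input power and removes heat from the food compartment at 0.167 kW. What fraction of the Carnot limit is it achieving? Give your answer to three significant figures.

COP_actual = Q̇_C/Ẇ = 0.1670/0.1410 = 1.184.
In absolute terms T_C = 275.65 K and T_H = 304.15 K, so ΔT = 28.50 K.
COP_Carnot = T_C/ΔT = 275.65/28.50 = 9.672.
η_II = COP_actual/COP_Carnot = 1.184/9.672 = 0.1225.

0.122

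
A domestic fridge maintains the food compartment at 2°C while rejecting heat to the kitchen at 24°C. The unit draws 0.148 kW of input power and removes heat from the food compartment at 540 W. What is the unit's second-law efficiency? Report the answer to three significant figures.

Converting, Q̇_C = 540.0 W = 0.5400 kW, so COP_actual = Q̇_C/Ẇ = 0.5400/0.1480 = 3.649.
In absolute terms T_C = 275.15 K and T_H = 297.15 K, so ΔT = 22.00 K.
COP_Carnot = T_C/ΔT = 275.15/22.00 = 12.51.
η_II = COP_actual/COP_Carnot = 3.649/12.51 = 0.2917.

0.292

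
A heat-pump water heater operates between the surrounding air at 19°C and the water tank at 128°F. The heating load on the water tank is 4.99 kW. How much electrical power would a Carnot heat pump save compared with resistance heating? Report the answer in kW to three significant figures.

In absolute terms T_C = 292.15 K and T_H = 326.48 K, so ΔT = 34.33 K.
COP_Carnot = T_H/ΔT = 326.48/34.33 = 9.509.
Resistance heating needs Ẇ_res = Q̇_H = 4.990 kW; the reversible heat pump needs only Ẇ_hp = Q̇_H/COP = 0.5248 kW.
Saving = 4.990 − 0.5248 = 4.465 kW.

4.47 kW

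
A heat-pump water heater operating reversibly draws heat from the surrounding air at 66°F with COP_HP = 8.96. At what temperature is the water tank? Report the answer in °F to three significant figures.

132 °F

COP_HP = T_H/(T_H − T_C) rearranges to T_H = COP·T_C/(COP − 1).
With T_C = 292.04 K, T_H = 8.96 × 292.04/7.960 = 328.73 K.
Converting, 328.73 K = 132.04°F.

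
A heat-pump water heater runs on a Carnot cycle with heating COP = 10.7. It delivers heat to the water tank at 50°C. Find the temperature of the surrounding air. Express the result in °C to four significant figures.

COP_HP = T_H/(T_H − T_C) gives T_H − T_C = T_H/COP.
With T_H = 323.15 K, T_C = 323.15 × (1 − 1/10.7) = 292.95 K.
Converting, 292.95 K = 19.80°C.

19.80 °C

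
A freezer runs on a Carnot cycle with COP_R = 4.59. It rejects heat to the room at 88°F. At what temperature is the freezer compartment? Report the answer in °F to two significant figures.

For a Carnot refrigerator COP_R = T_C/(T_H − T_C), so T_C = COP·T_H/(1 + COP).
With T_H = 304.26 K, T_C = 4.59 × 304.26/5.590 = 249.83 K.
Converting, 249.83 K = -9.97°F.

-10 °F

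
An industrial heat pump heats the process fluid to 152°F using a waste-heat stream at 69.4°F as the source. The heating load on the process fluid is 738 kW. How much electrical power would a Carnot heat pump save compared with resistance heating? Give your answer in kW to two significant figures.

640 kW

In absolute terms T_C = 293.93 K and T_H = 339.82 K, so ΔT = 45.89 K.
COP_Carnot = T_H/ΔT = 339.82/45.89 = 7.405.
Resistance heating needs Ẇ_res = Q̇_H = 738.0 kW; the reversible heat pump needs only Ẇ_hp = Q̇_H/COP = 99.66 kW.
Saving = 738.0 − 99.66 = 638.3 kW.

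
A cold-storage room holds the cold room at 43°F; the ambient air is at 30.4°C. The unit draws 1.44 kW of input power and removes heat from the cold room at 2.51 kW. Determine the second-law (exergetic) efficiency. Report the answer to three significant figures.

0.152

COP_actual = Q̇_C/Ẇ = 2.510/1.440 = 1.743.
In absolute terms T_C = 279.26 K and T_H = 303.55 K, so ΔT = 24.29 K.
COP_Carnot = T_C/ΔT = 279.26/24.29 = 11.50.
η_II = COP_actual/COP_Carnot = 1.743/11.50 = 0.1516.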